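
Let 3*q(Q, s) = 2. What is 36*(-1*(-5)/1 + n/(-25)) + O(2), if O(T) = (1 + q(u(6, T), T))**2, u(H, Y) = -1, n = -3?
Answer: 42097/225 ≈ 187.10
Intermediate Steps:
q(Q, s) = 2/3 (q(Q, s) = (1/3)*2 = 2/3)
O(T) = 25/9 (O(T) = (1 + 2/3)**2 = (5/3)**2 = 25/9)
36*(-1*(-5)/1 + n/(-25)) + O(2) = 36*(-1*(-5)/1 - 3/(-25)) + 25/9 = 36*(5*1 - 3*(-1/25)) + 25/9 = 36*(5 + 3/25) + 25/9 = 36*(128/25) + 25/9 = 4608/25 + 25/9 = 42097/225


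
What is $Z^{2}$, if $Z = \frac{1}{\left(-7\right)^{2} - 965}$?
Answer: $\frac{1}{839056} \approx 1.1918 \cdot 10^{-6}$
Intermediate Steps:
$Z = - \frac{1}{916}$ ($Z = \frac{1}{49 - 965} = \frac{1}{-916} = - \frac{1}{916} \approx -0.0010917$)
$Z^{2} = \left(- \frac{1}{916}\right)^{2} = \frac{1}{839056}$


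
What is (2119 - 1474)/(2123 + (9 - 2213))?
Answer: -215/27 ≈ -7.9630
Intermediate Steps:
(2119 - 1474)/(2123 + (9 - 2213)) = 645/(2123 - 2204) = 645/(-81) = 645*(-1/81) = -215/27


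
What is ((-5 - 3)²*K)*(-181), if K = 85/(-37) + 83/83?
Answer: 556032/37 ≈ 15028.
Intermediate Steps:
K = -48/37 (K = 85*(-1/37) + 83*(1/83) = -85/37 + 1 = -48/37 ≈ -1.2973)
((-5 - 3)²*K)*(-181) = ((-5 - 3)²*(-48/37))*(-181) = ((-8)²*(-48/37))*(-181) = (64*(-48/37))*(-181) = -3072/37*(-181) = 556032/37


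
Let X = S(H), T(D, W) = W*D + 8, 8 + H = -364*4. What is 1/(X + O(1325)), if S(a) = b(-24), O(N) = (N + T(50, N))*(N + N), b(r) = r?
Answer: 1/179094926 ≈ 5.5836e-9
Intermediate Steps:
H = -1464 (H = -8 - 364*4 = -8 - 1456 = -1464)
T(D, W) = 8 + D*W (T(D, W) = D*W + 8 = 8 + D*W)
O(N) = 2*N*(8 + 51*N) (O(N) = (N + (8 + 50*N))*(N + N) = (8 + 51*N)*(2*N) = 2*N*(8 + 51*N))
S(a) = -24
X = -24
1/(X + O(1325)) = 1/(-24 + 2*1325*(8 + 51*1325)) = 1/(-24 + 2*1325*(8 + 67575)) = 1/(-24 + 2*1325*67583) = 1/(-24 + 179094950) = 1/179094926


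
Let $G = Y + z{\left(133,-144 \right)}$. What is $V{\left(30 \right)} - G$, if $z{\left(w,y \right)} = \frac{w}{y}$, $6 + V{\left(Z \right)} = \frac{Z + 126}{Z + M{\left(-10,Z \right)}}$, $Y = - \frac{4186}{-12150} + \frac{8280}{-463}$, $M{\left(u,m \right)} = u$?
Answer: $\frac{911883361}{45003600} \approx 20.262$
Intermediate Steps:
$Y = - \frac{49331941}{2812725}$ ($Y = \left(-4186\right) \left(- \frac{1}{12150}\right) + 8280 \left(- \frac{1}{463}\right) = \frac{2093}{6075} - \frac{8280}{463} = - \frac{49331941}{2812725} \approx -17.539$)
$V{\left(Z \right)} = -6 + \frac{126 + Z}{-10 + Z}$ ($V{\left(Z \right)} = -6 + \frac{Z + 126}{Z - 10} = -6 + \frac{126 + Z}{-10 + Z}$)
$G = - \frac{830876881}{45003600}$ ($G = - \frac{49331941}{2812725} + \frac{133}{-144} = - \frac{49331941}{2812725} + 133 \left(- \frac{1}{144}\right) = - \frac{49331941}{2812725} - \frac{133}{144} = - \frac{830876881}{45003600} \approx -18.462$)
$V{\left(30 \right)} - G = \frac{186 - 150}{-10 + 30} - - \frac{830876881}{45003600} = \frac{186 - 150}{20} + \frac{830876881}{45003600} = \frac{1}{20} \cdot 36 + \frac{830876881}{45003600} = \frac{9}{5} + \frac{830876881}{45003600} = \frac{911883361}{45003600}$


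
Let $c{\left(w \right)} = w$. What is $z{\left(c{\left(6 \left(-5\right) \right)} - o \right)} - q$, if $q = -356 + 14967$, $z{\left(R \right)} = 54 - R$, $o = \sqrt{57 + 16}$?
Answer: $-14527 + \sqrt{73} \approx -14518.0$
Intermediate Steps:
$o = \sqrt{73} \approx 8.544$
$q = 14611$
$z{\left(c{\left(6 \left(-5\right) \right)} - o \right)} - q = \left(54 - \left(6 \left(-5\right) - \sqrt{73}\right)\right) - 14611 = \left(54 - \left(-30 - \sqrt{73}\right)\right) - 14611 = \left(54 + \left(30 + \sqrt{73}\right)\right) - 14611 = \left(84 + \sqrt{73}\right) - 14611 = -14527 + \sqrt{73}$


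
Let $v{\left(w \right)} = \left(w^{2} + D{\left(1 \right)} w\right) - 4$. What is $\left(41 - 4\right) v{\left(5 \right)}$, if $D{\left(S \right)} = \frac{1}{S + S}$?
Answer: $\frac{1739}{2} \approx 869.5$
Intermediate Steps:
$D{\left(S \right)} = \frac{1}{2 S}$
$v{\left(w \right)} = -4 + w^{2} + \frac{w}{2}$ ($v{\left(w \right)} = \left(w^{2} + \frac{1}{2 \cdot 1} w\right) - 4 = \left(w^{2} + \frac{1}{2} \cdot 1 w\right) - 4 = \left(w^{2} + \frac{w}{2}\right) - 4 = -4 + w^{2} + \frac{w}{2}$)
$\left(41 - 4\right) v{\left(5 \right)} = \left(41 - 4\right) \left(-4 + 5^{2} + \frac{1}{2} \cdot 5\right) = 37 \left(-4 + 25 + \frac{5}{2}\right) = 37 \cdot \frac{47}{2} = \frac{1739}{2}$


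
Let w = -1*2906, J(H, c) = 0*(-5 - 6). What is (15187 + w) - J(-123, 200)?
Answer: 12281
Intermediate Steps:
J(H, c) = 0 (J(H, c) = 0*(-11) = 0)
w = -2906
(15187 + w) - J(-123, 200) = (15187 - 2906) - 1*0 = 12281 + 0 = 12281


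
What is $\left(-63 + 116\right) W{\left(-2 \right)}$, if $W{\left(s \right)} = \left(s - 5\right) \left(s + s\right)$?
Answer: $1484$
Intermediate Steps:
$W{\left(s \right)} = 2 s \left(-5 + s\right)$ ($W{\left(s \right)} = \left(-5 + s\right) 2 s = 2 s \left(-5 + s\right)$)
$\left(-63 + 116\right) W{\left(-2 \right)} = \left(-63 + 116\right) 2 \left(-2\right) \left(-5 - 2\right) = 53 \cdot 2 \left(-2\right) \left(-7\right) = 53 \cdot 28 = 1484$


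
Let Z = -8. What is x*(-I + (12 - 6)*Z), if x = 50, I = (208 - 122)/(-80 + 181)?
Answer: -246700/101 ≈ -2442.6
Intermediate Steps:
I = 86/101 ≈ 0.85149
x*(-I + (12 - 6)*Z) = 50*(-1*86/101 + (12 - 6)*(-8)) = 50*(-86/101 + 6*(-8)) = 50*(-86/101 - 48) = 50*(-4934/101) = -246700/101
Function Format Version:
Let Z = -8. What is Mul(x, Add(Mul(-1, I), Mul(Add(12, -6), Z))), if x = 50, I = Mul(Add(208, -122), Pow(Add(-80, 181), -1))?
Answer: Rational(-246700, 101) ≈ -2442.6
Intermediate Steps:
I = Rational(86, 101) (I = Mul(86, Pow(101, -1)) = Mul(86, Rational(1, 101)) = Rational(86, 101) ≈ 0.85149)
Mul(x, Add(Mul(-1, I), Mul(Add(12, -6), Z))) = Mul(50, Add(Mul(-1, Rational(86, 101)), Mul(Add(12, -6), -8))) = Mul(50, Add(Rational(-86, 101), Mul(6, -8))) = Mul(50, Add(Rational(-86, 101), -48)) = Mul(50, Rational(-4934, 101)) = Rational(-246700, 101)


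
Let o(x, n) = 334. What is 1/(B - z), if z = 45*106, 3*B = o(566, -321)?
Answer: -3/13976 ≈ -0.00021465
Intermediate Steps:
B = 334/3 (B = (⅓)*334 = 334/3 ≈ 111.33)
z = 4770
1/(B - z) = 1/(334/3 - 1*4770) = 1/(334/3 - 4770) = 1/(-13976/3) = -3/13976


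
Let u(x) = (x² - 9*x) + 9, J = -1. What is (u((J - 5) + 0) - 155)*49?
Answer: -2744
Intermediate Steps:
u(x) = 9 + x² - 9*x
(u((J - 5) + 0) - 155)*49 = ((9 + ((-1 - 5) + 0)² - 9*((-1 - 5) + 0)) - 155)*49 = ((9 + (-6 + 0)² - 9*(-6 + 0)) - 155)*49 = ((9 + (-6)² - 9*(-6)) - 155)*49 = ((9 + 36 + 54) - 155)*49 = (99 - 155)*49 = -56*49 = -2744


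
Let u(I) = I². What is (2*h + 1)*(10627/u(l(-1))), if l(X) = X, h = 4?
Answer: 95643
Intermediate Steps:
(2*h + 1)*(10627/u(l(-1))) = (2*4 + 1)*(10627/((-1)²)) = (8 + 1)*(10627/1) = 9*(10627*1) = 9*10627 = 95643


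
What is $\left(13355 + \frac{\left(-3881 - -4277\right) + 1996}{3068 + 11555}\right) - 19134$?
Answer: $- \frac{84503925}{14623} \approx -5778.8$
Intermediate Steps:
$\left(13355 + \frac{\left(-3881 - -4277\right) + 1996}{3068 + 11555}\right) - 19134 = \left(13355 + \frac{\left(-3881 + 4277\right) + 1996}{14623}\right) - 19134 = \left(13355 + \left(396 + 1996\right) \frac{1}{14623}\right) - 19134 = \left(13355 + 2392 \cdot \frac{1}{14623}\right) - 19134 = \left(13355 + \frac{2392}{14623}\right) - 19134 = \frac{195292557}{14623} - 19134 = - \frac{84503925}{14623}$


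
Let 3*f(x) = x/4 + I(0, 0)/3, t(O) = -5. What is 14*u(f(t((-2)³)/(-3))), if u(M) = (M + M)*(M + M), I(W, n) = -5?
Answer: 175/18 ≈ 9.7222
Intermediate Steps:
f(x) = -5/9 + x/12 (f(x) = (x/4 - 5/3)/3 = (-5/3 + x/4)/3 = -5/9 + x/12)
u(M) = 4*M² (u(M) = (2*M)*(2*M) = 4*M²)
14*u(f(t((-2)³)/(-3))) = 14*(4*(-5/9 + (-5/(-3))/12)²) = 14*(4*(-5/9 + (-5*(-⅓))/12)²) = 14*(4*(-5/9 + (1/12)*(5/3))²) = 14*(4*(-5/9 + 5/36)²) = 14*(4*(-5/12)²) = 14*(4*(25/144)) = 14*(25/36) = 175/18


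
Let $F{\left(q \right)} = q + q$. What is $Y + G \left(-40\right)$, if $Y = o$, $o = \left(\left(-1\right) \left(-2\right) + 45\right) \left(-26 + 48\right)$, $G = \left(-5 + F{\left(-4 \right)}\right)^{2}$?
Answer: $-5726$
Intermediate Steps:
$F{\left(q \right)} = 2 q$
$G = 169$ ($G = \left(-5 + 2 \left(-4\right)\right)^{2} = \left(-5 - 8\right)^{2} = \left(-13\right)^{2} = 169$)
$o = 1034$ ($o = \left(2 + 45\right) 22 = 47 \cdot 22 = 1034$)
$Y = 1034$
$Y + G \left(-40\right) = 1034 + 169 \left(-40\right) = 1034 - 6760 = -5726$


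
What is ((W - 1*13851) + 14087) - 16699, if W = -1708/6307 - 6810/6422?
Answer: -47633137782/2893111 ≈ -16464.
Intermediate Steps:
W = -3851389/2893111 (W = -1708*1/6307 - 6810*1/6422 = -244/901 - 3405/3211 = -3851389/2893111 ≈ -1.3312)
((W - 1*13851) + 14087) - 16699 = ((-3851389/2893111 - 1*13851) + 14087) - 16699 = ((-3851389/2893111 - 13851) + 14087) - 16699 = (-40076331850/2893111 + 14087) - 16699 = 678922807/2893111 - 16699 = -47633137782/2893111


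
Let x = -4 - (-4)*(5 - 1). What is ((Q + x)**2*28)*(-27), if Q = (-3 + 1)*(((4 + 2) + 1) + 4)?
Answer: -75600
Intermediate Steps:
x = 12 (x = -4 - (-4)*4 = -4 - 1*(-16) = -4 + 16 = 12)
Q = -22 (Q = -2*((6 + 1) + 4) = -2*(7 + 4) = -2*11 = -22)
((Q + x)**2*28)*(-27) = ((-22 + 12)**2*28)*(-27) = ((-10)**2*28)*(-27) = (100*28)*(-27) = 2800*(-27) = -75600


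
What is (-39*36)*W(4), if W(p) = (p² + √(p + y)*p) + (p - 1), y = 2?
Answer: -26676 - 5616*√6 ≈ -40432.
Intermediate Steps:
W(p) = -1 + p + p² + p*√(2 + p) (W(p) = (p² + √(p + 2)*p) + (p - 1) = (p² + √(2 + p)*p) + (-1 + p) = (p² + p*√(2 + p)) + (-1 + p) = -1 + p + p² + p*√(2 + p))
(-39*36)*W(4) = (-39*36)*(-1 + 4 + 4² + 4*√(2 + 4)) = -1404*(-1 + 4 + 16 + 4*√6) = -1404*(19 + 4*√6) = -26676 - 5616*√6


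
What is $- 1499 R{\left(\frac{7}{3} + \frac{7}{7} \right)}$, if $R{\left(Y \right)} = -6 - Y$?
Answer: $\frac{41972}{3} \approx 13991.0$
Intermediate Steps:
$- 1499 R{\left(\frac{7}{3} + \frac{7}{7} \right)} = - 1499 \left(-6 - \left(\frac{7}{3} + \frac{7}{7}\right)\right) = - 1499 \left(-6 - \left(7 \cdot \frac{1}{3} + 7 \cdot \frac{1}{7}\right)\right) = - 1499 \left(-6 - \left(\frac{7}{3} + 1\right)\right) = - 1499 \left(-6 - \frac{10}{3}\right) = \left(-1499\right) \left(- \frac{28}{3}\right) = \frac{41972}{3}$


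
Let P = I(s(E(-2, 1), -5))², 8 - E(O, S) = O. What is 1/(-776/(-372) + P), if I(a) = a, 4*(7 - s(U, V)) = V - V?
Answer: 93/4751 ≈ 0.019575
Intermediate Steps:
E(O, S) = 8 - O
s(U, V) = 7 (s(U, V) = 7 - (V - V)/4 = 7 - ¼*0 = 7 + 0 = 7)
P = 49 (P = 7² = 49)
1/(-776/(-372) + P) = 1/(-776/(-372) + 49) = 1/(-776*(-1/372) + 49) = 1/(194/93 + 49) = 1/(4751/93) = 93/4751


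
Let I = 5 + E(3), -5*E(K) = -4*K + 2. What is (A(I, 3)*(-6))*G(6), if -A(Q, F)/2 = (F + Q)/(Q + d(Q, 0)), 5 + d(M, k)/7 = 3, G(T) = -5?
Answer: 600/7 ≈ 85.714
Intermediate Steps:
d(M, k) = -14 (d(M, k) = -35 + 7*3 = -35 + 21 = -14)
E(K) = -2/5 + 4*K/5 (E(K) = -(-4*K + 2)/5 = -(2 - 4*K)/5 = -2/5 + 4*K/5)
I = 7 (I = 5 + (-2/5 + (4/5)*3) = 5 + (-2/5 + 12/5) = 5 + 2 = 7)
A(Q, F) = -2*(F + Q)/(-14 + Q) (A(Q, F) = -2*(F + Q)/(Q - 14) = -2*(F + Q)/(-14 + Q))
(A(I, 3)*(-6))*G(6) = ((2*(-1*3 - 1*7)/(-14 + 7))*(-6))*(-5) = ((2*(-3 - 7)/(-7))*(-6))*(-5) = ((2*(-1/7)*(-10))*(-6))*(-5) = ((20/7)*(-6))*(-5) = -120/7*(-5) = 600/7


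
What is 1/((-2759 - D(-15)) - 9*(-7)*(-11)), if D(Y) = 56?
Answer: -1/3508 ≈ -0.00028506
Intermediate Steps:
1/((-2759 - D(-15)) - 9*(-7)*(-11)) = 1/((-2759 - 1*56) - 9*(-7)*(-11)) = 1/((-2759 - 56) + 63*(-11)) = 1/(-2815 - 693) = 1/(-3508) = -1/3508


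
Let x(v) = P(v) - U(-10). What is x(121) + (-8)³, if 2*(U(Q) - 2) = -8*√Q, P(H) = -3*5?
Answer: -529 + 4*I*√10 ≈ -529.0 + 12.649*I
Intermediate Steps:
P(H) = -15
U(Q) = 2 - 4*√Q (U(Q) = 2 + (-8*√Q)/2 = 2 - 4*√Q)
x(v) = -17 + 4*I*√10 (x(v) = -15 - (2 - 4*I*√10) = -15 + (-2 + 4*I*√10) = -17 + 4*I*√10)
x(121) + (-8)³ = (-17 + 4*I*√10) + (-8)³ = (-17 + 4*I*√10) - 512 = -529 + 4*I*√10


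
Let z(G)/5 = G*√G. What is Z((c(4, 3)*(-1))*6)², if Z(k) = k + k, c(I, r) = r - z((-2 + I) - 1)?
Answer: 576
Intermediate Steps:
z(G) = 5*G^(3/2) (z(G) = 5*(G*√G) = 5*G^(3/2))
c(I, r) = r - 5*(-3 + I)^(3/2) (c(I, r) = r - 5*((-2 + I) - 1)^(3/2) = r - 5*(-3 + I)^(3/2))
Z(k) = 2*k
Z((c(4, 3)*(-1))*6)² = (2*(((3 - 5*(-3 + 4)^(3/2))*(-1))*6))² = (2*(((3 - 5*1^(3/2))*(-1))*6))² = (2*(((3 - 5*1)*(-1))*6))² = (2*(((3 - 5)*(-1))*6))² = (2*(-2*(-1)*6))² = (2*(2*6))² = (2*12)² = 24² = 576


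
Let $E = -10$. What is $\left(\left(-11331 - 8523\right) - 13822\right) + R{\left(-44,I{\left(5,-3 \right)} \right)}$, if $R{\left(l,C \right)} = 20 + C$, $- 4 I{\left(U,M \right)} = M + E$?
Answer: $- \frac{134611}{4} \approx -33653.0$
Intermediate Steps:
$I{\left(U,M \right)} = \frac{5}{2} - \frac{M}{4}$ ($I{\left(U,M \right)} = - \frac{M - 10}{4} = - \frac{-10 + M}{4} = \frac{5}{2} - \frac{M}{4}$)
$\left(\left(-11331 - 8523\right) - 13822\right) + R{\left(-44,I{\left(5,-3 \right)} \right)} = \left(\left(-11331 - 8523\right) - 13822\right) + \left(20 + \left(\frac{5}{2} - - \frac{3}{4}\right)\right) = \left(\left(-11331 - 8523\right) - 13822\right) + \left(20 + \left(\frac{5}{2} + \frac{3}{4}\right)\right) = \left(-19854 - 13822\right) + \left(20 + \frac{13}{4}\right) = -33676 + \frac{93}{4} = - \frac{134611}{4}$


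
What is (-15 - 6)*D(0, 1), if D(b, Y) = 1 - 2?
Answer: 21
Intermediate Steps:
D(b, Y) = -1
(-15 - 6)*D(0, 1) = (-15 - 6)*(-1) = -21*(-1) = 21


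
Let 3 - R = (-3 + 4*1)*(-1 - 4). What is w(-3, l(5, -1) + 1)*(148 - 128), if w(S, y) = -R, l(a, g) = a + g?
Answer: -160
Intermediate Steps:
R = 8 (R = 3 - (-3 + 4*1)*(-1 - 4) = 3 - (-3 + 4)*(-5) = 3 - (-5) = 3 - 1*(-5) = 3 + 5 = 8)
w(S, y) = -8 (w(S, y) = -1*8 = -8)
w(-3, l(5, -1) + 1)*(148 - 128) = -8*(148 - 128) = -8*20 = -160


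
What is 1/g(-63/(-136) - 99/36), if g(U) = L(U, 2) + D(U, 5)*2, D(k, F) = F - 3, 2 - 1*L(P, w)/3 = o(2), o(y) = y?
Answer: ¼ ≈ 0.25000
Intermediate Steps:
L(P, w) = 0 (L(P, w) = 6 - 3*2 = 6 - 6 = 0)
D(k, F) = -3 + F
g(U) = 4 (g(U) = 0 + (-3 + 5)*2 = 0 + 2*2 = 0 + 4 = 4)
1/g(-63/(-136) - 99/36) = 1/4 = ¼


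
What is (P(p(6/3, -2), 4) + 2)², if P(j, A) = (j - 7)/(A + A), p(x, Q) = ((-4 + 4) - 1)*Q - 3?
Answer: 1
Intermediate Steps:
p(x, Q) = -3 - Q (p(x, Q) = (0 - 1)*Q - 3 = -Q - 3 = -3 - Q)
P(j, A) = (-7 + j)/(2*A) (P(j, A) = (-7 + j)/((2*A)) = (-7 + j)*(1/(2*A)) = (-7 + j)/(2*A))
(P(p(6/3, -2), 4) + 2)² = ((½)*(-7 + (-3 - 1*(-2)))/4 + 2)² = ((½)*(¼)*(-7 + (-3 + 2)) + 2)² = ((½)*(¼)*(-7 - 1) + 2)² = ((½)*(¼)*(-8) + 2)² = (-1 + 2)² = 1² = 1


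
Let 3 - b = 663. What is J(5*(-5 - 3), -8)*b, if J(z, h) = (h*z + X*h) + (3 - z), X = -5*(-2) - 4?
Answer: -207900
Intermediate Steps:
X = 6 (X = 10 - 4 = 6)
b = -660 (b = 3 - 1*663 = 3 - 663 = -660)
J(z, h) = 3 - z + 6*h + h*z (J(z, h) = (h*z + 6*h) + (3 - z) = (6*h + h*z) + (3 - z) = 3 - z + 6*h + h*z)
J(5*(-5 - 3), -8)*b = (3 - 5*(-5 - 3) + 6*(-8) - 40*(-5 - 3))*(-660) = (3 - 5*(-8) - 48 - 40*(-8))*(-660) = (3 - 1*(-40) - 48 - 8*(-40))*(-660) = (3 + 40 - 48 + 320)*(-660) = 315*(-660) = -207900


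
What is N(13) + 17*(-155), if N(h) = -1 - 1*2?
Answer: -2638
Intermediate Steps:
N(h) = -3 (N(h) = -1 - 2 = -3)
N(13) + 17*(-155) = -3 + 17*(-155) = -3 - 2635 = -2638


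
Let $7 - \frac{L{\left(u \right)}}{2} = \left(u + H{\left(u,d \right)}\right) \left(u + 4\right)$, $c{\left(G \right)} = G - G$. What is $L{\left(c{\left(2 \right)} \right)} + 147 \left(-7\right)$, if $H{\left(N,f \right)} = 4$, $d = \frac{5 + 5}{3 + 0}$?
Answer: $-1047$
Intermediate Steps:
$d = \frac{10}{3} \approx 3.3333$
$c{\left(G \right)} = 0$
$L{\left(u \right)} = 14 - 2 \left(4 + u\right)^{2}$ ($L{\left(u \right)} = 14 - 2 \left(u + 4\right) \left(u + 4\right) = 14 - 2 \left(4 + u\right) \left(4 + u\right) = 14 - 2 \left(4 + u\right)^{2}$)
$L{\left(c{\left(2 \right)} \right)} + 147 \left(-7\right) = \left(-18 - 0 - 2 \cdot 0^{2}\right) + 147 \left(-7\right) = \left(-18 + 0 - 0\right) - 1029 = \left(-18 + 0 + 0\right) - 1029 = -18 - 1029 = -1047$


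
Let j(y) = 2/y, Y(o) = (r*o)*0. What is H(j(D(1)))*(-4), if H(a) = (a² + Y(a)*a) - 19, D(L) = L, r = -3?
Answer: 60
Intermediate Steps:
Y(o) = 0 (Y(o) = -3*o*0 = 0)
H(a) = -19 + a² (H(a) = (a² + 0*a) - 19 = (a² + 0) - 19 = a² - 19 = -19 + a²)
H(j(D(1)))*(-4) = (-19 + (2/1)²)*(-4) = (-19 + (2*1)²)*(-4) = (-19 + 2²)*(-4) = (-19 + 4)*(-4) = -15*(-4) = 60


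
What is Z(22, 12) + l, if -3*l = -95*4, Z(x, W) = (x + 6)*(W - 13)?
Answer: 296/3 ≈ 98.667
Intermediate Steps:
Z(x, W) = (-13 + W)*(6 + x) (Z(x, W) = (6 + x)*(-13 + W) = (-13 + W)*(6 + x))
l = 380/3 (l = -(-95)*4/3 = -1/3*(-380) = 380/3 ≈ 126.67)
Z(22, 12) + l = (-78 - 13*22 + 6*12 + 12*22) + 380/3 = (-78 - 286 + 72 + 264) + 380/3 = -28 + 380/3 = 296/3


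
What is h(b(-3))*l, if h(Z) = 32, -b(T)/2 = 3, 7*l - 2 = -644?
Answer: -20544/7 ≈ -2934.9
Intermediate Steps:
l = -642/7 (l = 2/7 + (⅐)*(-644) = 2/7 - 92 = -642/7 ≈ -91.714)
b(T) = -6 (b(T) = -2*3 = -6)
h(b(-3))*l = 32*(-642/7) = -20544/7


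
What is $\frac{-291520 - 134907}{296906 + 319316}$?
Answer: $- \frac{426427}{616222} \approx -0.692$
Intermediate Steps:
$\frac{-291520 - 134907}{296906 + 319316} = - \frac{426427}{616222}$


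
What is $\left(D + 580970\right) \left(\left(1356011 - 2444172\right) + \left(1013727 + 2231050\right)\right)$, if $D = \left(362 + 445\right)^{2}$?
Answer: $2657423210904$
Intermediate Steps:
$D = 651249$ ($D = 807^{2} = 651249$)
$\left(D + 580970\right) \left(\left(1356011 - 2444172\right) + \left(1013727 + 2231050\right)\right) = \left(651249 + 580970\right) \left(\left(1356011 - 2444172\right) + \left(1013727 + 2231050\right)\right) = 1232219 \left(-1088161 + 3244777\right) = 1232219 \cdot 2156616 = 2657423210904$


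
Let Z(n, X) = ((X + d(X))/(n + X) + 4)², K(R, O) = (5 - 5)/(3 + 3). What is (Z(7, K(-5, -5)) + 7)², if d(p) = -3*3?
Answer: 495616/2401 ≈ 206.42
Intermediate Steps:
K(R, O) = 0 (K(R, O) = 0/6 = 0*(⅙) = 0)
d(p) = -9
Z(n, X) = (4 + (-9 + X)/(X + n))² (Z(n, X) = ((X - 9)/(n + X) + 4)² = ((-9 + X)/(X + n) + 4)² = (4 + (-9 + X)/(X + n))²)
(Z(7, K(-5, -5)) + 7)² = ((-9 + 4*7 + 5*0)²/(0 + 7)² + 7)² = ((-9 + 28 + 0)²/7² + 7)² = ((1/49)*19² + 7)² = ((1/49)*361 + 7)² = (361/49 + 7)² = (704/49)² = 495616/2401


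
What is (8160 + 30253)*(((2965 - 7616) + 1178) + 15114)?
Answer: 447165733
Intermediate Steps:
(8160 + 30253)*(((2965 - 7616) + 1178) + 15114) = 38413*((-4651 + 1178) + 15114) = 38413*(-3473 + 15114) = 38413*11641 = 447165733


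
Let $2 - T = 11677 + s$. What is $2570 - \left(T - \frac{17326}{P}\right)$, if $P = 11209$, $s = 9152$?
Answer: $\frac{262274299}{11209} \approx 23399.0$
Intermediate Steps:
$T = -20827$ ($T = 2 - \left(11677 + 9152\right) = 2 - 20829 = -20827$)
$2570 - \left(T - \frac{17326}{P}\right) = 2570 - \left(-20827 - \frac{17326}{11209}\right) = 2570 - - \frac{233467169}{11209} = 2570 + \frac{233467169}{11209} = \frac{262274299}{11209}$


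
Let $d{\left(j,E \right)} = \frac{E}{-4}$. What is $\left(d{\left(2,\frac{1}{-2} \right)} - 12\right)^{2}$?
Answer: $\frac{9025}{64} \approx 141.02$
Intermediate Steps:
$d{\left(j,E \right)} = - \frac{E}{4}$ ($d{\left(j,E \right)} = E \left(- \frac{1}{4}\right) = - \frac{E}{4}$)
$\left(d{\left(2,\frac{1}{-2} \right)} - 12\right)^{2} = \left(- \frac{1}{4 \left(-2\right)} - 12\right)^{2} = \left(\left(- \frac{1}{4}\right) \left(- \frac{1}{2}\right) - 12\right)^{2} = \left(\frac{1}{8} - 12\right)^{2} = \left(- \frac{95}{8}\right)^{2} = \frac{9025}{64}$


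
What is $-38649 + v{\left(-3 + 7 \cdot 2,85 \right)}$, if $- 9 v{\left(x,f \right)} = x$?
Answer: $- \frac{347852}{9} \approx -38650.0$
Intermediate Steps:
$v{\left(x,f \right)} = - \frac{x}{9}$
$-38649 + v{\left(-3 + 7 \cdot 2,85 \right)} = -38649 - \frac{-3 + 7 \cdot 2}{9} = -38649 - \frac{-3 + 14}{9} = -38649 - \frac{11}{9} = - \frac{347852}{9}$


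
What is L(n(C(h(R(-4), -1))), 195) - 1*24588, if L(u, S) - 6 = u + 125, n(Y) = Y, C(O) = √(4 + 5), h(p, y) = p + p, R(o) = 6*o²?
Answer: -24454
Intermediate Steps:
h(p, y) = 2*p
C(O) = 3 (C(O) = √9 = 3)
L(u, S) = 131 + u (L(u, S) = 6 + (u + 125) = 6 + (125 + u) = 131 + u)
L(n(C(h(R(-4), -1))), 195) - 1*24588 = (131 + 3) - 1*24588 = 134 - 24588 = -24454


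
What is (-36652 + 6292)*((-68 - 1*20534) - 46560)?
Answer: 2039038320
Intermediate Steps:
(-36652 + 6292)*((-68 - 1*20534) - 46560) = -30360*((-68 - 20534) - 46560) = -30360*(-20602 - 46560) = -30360*(-67162) = 2039038320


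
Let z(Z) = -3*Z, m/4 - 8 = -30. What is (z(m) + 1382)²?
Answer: 2709316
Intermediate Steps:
m = -88 (m = 32 + 4*(-30) = 32 - 120 = -88)
(z(m) + 1382)² = (-3*(-88) + 1382)² = (264 + 1382)² = 1646² = 2709316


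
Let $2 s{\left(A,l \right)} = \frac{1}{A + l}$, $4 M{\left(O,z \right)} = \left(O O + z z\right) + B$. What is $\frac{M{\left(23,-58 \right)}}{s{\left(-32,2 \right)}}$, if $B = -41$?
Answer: $-57780$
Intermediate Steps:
$M{\left(O,z \right)} = - \frac{41}{4} + \frac{O^{2}}{4} + \frac{z^{2}}{4}$ ($M{\left(O,z \right)} = \frac{\left(O O + z z\right) - 41}{4} = \frac{\left(O^{2} + z^{2}\right) - 41}{4} = \frac{-41 + O^{2} + z^{2}}{4} = - \frac{41}{4} + \frac{O^{2}}{4} + \frac{z^{2}}{4}$)
$s{\left(A,l \right)} = \frac{1}{2 \left(A + l\right)}$
$\frac{M{\left(23,-58 \right)}}{s{\left(-32,2 \right)}} = \frac{- \frac{41}{4} + \frac{23^{2}}{4} + \frac{\left(-58\right)^{2}}{4}}{\frac{1}{2} \frac{1}{-32 + 2}} = \frac{- \frac{41}{4} + \frac{1}{4} \cdot 529 + \frac{1}{4} \cdot 3364}{\frac{1}{2} \frac{1}{-30}} = \frac{- \frac{41}{4} + \frac{529}{4} + 841}{\frac{1}{2} \left(- \frac{1}{30}\right)} = \frac{963}{- \frac{1}{60}} = 963 \left(-60\right) = -57780$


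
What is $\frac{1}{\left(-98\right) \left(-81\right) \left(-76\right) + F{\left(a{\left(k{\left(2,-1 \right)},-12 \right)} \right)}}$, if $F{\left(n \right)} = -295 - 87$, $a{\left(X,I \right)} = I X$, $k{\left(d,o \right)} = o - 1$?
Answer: $- \frac{1}{603670} \approx -1.6565 \cdot 10^{-6}$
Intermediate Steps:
$k{\left(d,o \right)} = -1 + o$
$F{\left(n \right)} = -382$
$\frac{1}{\left(-98\right) \left(-81\right) \left(-76\right) + F{\left(a{\left(k{\left(2,-1 \right)},-12 \right)} \right)}} = \frac{1}{\left(-98\right) \left(-81\right) \left(-76\right) - 382} = \frac{1}{7938 \left(-76\right) - 382} = \frac{1}{-603288 - 382} = \frac{1}{-603670} = - \frac{1}{603670}$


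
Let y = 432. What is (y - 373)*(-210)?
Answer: -12390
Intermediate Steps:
(y - 373)*(-210) = (432 - 373)*(-210) = 59*(-210) = -12390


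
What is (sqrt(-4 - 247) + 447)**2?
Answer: (447 + I*sqrt(251))**2 ≈ 1.9956e+5 + 14164.0*I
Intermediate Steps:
(sqrt(-4 - 247) + 447)**2 = (sqrt(-251) + 447)**2 = (I*sqrt(251) + 447)**2 = (447 + I*sqrt(251))**2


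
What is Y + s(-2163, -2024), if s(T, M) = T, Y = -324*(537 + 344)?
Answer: -287607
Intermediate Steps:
Y = -285444 (Y = -324*881 = -285444)
Y + s(-2163, -2024) = -285444 - 2163 = -287607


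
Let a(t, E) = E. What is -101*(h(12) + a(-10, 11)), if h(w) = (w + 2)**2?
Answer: -20907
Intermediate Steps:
h(w) = (2 + w)**2
-101*(h(12) + a(-10, 11)) = -101*((2 + 12)**2 + 11) = -101*(14**2 + 11) = -101*(196 + 11) = -101*207 = -20907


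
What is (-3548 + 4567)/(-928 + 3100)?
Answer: 1019/2172 ≈ 0.46915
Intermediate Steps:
(-3548 + 4567)/(-928 + 3100) = 1019/2172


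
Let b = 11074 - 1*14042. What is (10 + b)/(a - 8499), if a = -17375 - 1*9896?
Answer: 1479/17885 ≈ 0.082695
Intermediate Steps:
a = -27271 (a = -17375 - 9896 = -27271)
b = -2968 (b = 11074 - 14042 = -2968)
(10 + b)/(a - 8499) = (10 - 2968)/(-27271 - 8499) = -2958/(-35770) = -2958*(-1/35770) = 1479/17885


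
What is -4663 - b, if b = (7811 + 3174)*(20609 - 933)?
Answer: -216145523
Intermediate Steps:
b = 216140860 (b = 10985*19676 = 216140860)
-4663 - b = -4663 - 1*216140860 = -4663 - 216140860 = -216145523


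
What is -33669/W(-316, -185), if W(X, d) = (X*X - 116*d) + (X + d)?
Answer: -33669/120815 ≈ -0.27868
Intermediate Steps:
W(X, d) = X + X² - 115*d (W(X, d) = (X² - 116*d) + (X + d) = X + X² - 115*d)
-33669/W(-316, -185) = -33669/(-316 + (-316)² - 115*(-185)) = -33669/(-316 + 99856 + 21275) = -33669/120815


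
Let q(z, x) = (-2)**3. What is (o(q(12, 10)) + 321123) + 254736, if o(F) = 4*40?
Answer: 576019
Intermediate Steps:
q(z, x) = -8
o(F) = 160
(o(q(12, 10)) + 321123) + 254736 = (160 + 321123) + 254736 = 321283 + 254736 = 576019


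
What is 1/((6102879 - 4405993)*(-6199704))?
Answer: -1/10520190921744 ≈ -9.5055e-14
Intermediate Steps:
1/((6102879 - 4405993)*(-6199704)) = -1/6199704/1696886 = (1/1696886)*(-1/6199704) = -1/10520190921744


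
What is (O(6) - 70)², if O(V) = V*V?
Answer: 1156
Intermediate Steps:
O(V) = V²
(O(6) - 70)² = (6² - 70)² = (36 - 70)² = (-34)² = 1156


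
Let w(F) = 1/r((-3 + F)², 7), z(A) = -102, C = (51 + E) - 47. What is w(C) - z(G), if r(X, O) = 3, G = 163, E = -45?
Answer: 307/3 ≈ 102.33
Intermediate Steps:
C = -41 (C = (51 - 45) - 47 = 6 - 47 = -41)
w(F) = ⅓ (w(F) = 1/3 = ⅓)
w(C) - z(G) = ⅓ - 1*(-102) = ⅓ + 102 = 307/3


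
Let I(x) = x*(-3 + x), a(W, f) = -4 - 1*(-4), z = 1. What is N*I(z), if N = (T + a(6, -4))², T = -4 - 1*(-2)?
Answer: -8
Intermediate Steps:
a(W, f) = 0 (a(W, f) = -4 + 4 = 0)
T = -2 (T = -4 + 2 = -2)
N = 4 (N = (-2 + 0)² = (-2)² = 4)
N*I(z) = 4*(1*(-3 + 1)) = 4*(1*(-2)) = 4*(-2) = -8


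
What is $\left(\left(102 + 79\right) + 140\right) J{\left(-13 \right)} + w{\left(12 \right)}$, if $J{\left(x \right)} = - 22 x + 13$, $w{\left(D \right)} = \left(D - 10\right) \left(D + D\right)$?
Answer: $96027$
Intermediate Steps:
$w{\left(D \right)} = 2 D \left(-10 + D\right)$ ($w{\left(D \right)} = \left(-10 + D\right) 2 D = 2 D \left(-10 + D\right)$)
$J{\left(x \right)} = 13 - 22 x$
$\left(\left(102 + 79\right) + 140\right) J{\left(-13 \right)} + w{\left(12 \right)} = \left(\left(102 + 79\right) + 140\right) \left(13 - -286\right) + 2 \cdot 12 \left(-10 + 12\right) = \left(181 + 140\right) \left(13 + 286\right) + 2 \cdot 12 \cdot 2 = 321 \cdot 299 + 48 = 95979 + 48 = 96027$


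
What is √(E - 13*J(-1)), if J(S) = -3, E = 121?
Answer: 4*√10 ≈ 12.649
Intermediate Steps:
√(E - 13*J(-1)) = √(121 - 13*(-3)) = √(121 + 39) = √160 = 4*√10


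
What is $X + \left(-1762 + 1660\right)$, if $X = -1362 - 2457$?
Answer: $-3921$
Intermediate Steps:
$X = -3819$
$X + \left(-1762 + 1660\right) = -3819 + \left(-1762 + 1660\right) = -3819 - 102 = -3921$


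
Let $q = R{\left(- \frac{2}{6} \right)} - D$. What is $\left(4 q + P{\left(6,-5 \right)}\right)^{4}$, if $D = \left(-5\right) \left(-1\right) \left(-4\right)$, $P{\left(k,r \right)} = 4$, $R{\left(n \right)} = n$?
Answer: $\frac{3782742016}{81} \approx 4.6701 \cdot 10^{7}$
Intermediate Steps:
$D = -20$ ($D = 5 \left(-4\right) = -20$)
$q = \frac{59}{3}$ ($q = - \frac{2}{6} - -20 = \left(-2\right) \frac{1}{6} + 20 = - \frac{1}{3} + 20 = \frac{59}{3} \approx 19.667$)
$\left(4 q + P{\left(6,-5 \right)}\right)^{4} = \left(4 \cdot \frac{59}{3} + 4\right)^{4} = \left(\frac{236}{3} + 4\right)^{4} = \left(\frac{248}{3}\right)^{4} = \frac{3782742016}{81}$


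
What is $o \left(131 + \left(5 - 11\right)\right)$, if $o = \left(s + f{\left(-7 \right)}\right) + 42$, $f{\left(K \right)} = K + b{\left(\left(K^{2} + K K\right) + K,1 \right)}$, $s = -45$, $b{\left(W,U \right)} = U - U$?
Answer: $-1250$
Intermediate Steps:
$b{\left(W,U \right)} = 0$
$f{\left(K \right)} = K$ ($f{\left(K \right)} = K + 0 = K$)
$o = -10$ ($o = \left(-45 - 7\right) + 42 = -52 + 42 = -10$)
$o \left(131 + \left(5 - 11\right)\right) = - 10 \left(131 + \left(5 - 11\right)\right) = - 10 \left(131 - 6\right) = \left(-10\right) 125 = -1250$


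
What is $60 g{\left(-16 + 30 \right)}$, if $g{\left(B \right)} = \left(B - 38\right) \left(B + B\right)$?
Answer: $-40320$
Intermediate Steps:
$g{\left(B \right)} = 2 B \left(-38 + B\right)$ ($g{\left(B \right)} = \left(-38 + B\right) 2 B = 2 B \left(-38 + B\right)$)
$60 g{\left(-16 + 30 \right)} = 60 \cdot 2 \left(-16 + 30\right) \left(-38 + \left(-16 + 30\right)\right) = 60 \cdot 2 \cdot 14 \left(-38 + 14\right) = 60 \cdot 2 \cdot 14 \left(-24\right) = 60 \left(-672\right) = -40320$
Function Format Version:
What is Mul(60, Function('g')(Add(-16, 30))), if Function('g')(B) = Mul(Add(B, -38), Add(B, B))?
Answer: -40320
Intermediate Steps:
Function('g')(B) = Mul(2, B, Add(-38, B)) (Function('g')(B) = Mul(Add(-38, B), Mul(2, B)) = Mul(2, B, Add(-38, B)))
Mul(60, Function('g')(Add(-16, 30))) = Mul(60, Mul(2, Add(-16, 30), Add(-38, Add(-16, 30)))) = Mul(60, Mul(2, 14, Add(-38, 14))) = Mul(60, Mul(2, 14, -24)) = Mul(60, -672) = -40320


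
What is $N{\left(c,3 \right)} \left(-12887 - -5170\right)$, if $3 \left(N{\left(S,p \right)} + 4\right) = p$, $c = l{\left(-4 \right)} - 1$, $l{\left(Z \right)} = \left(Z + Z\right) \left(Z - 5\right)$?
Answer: $23151$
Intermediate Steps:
$l{\left(Z \right)} = 2 Z \left(-5 + Z\right)$
$c = 71$ ($c = 2 \left(-4\right) \left(-5 - 4\right) - 1 = 2 \left(-4\right) \left(-9\right) - 1 = 72 - 1 = 71$)
$N{\left(S,p \right)} = -4 + \frac{p}{3}$
$N{\left(c,3 \right)} \left(-12887 - -5170\right) = \left(-4 + \frac{1}{3} \cdot 3\right) \left(-12887 - -5170\right) = \left(-4 + 1\right) \left(-12887 + 5170\right) = \left(-3\right) \left(-7717\right) = 23151$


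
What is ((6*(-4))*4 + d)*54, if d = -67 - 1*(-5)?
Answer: -8532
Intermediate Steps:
d = -62 (d = -67 + 5 = -62)
((6*(-4))*4 + d)*54 = ((6*(-4))*4 - 62)*54 = (-24*4 - 62)*54 = (-96 - 62)*54 = -158*54 = -8532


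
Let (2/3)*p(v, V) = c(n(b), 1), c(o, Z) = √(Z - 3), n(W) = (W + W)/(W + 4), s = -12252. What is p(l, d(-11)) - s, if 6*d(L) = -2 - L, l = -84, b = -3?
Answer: 12252 + 3*I*√2/2 ≈ 12252.0 + 2.1213*I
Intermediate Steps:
n(W) = 2*W/(4 + W) (n(W) = (2*W)/(4 + W) = 2*W/(4 + W))
d(L) = -⅓ - L/6 (d(L) = (-2 - L)/6 = -⅓ - L/6)
c(o, Z) = √(-3 + Z)
p(v, V) = 3*I*√2/2 (p(v, V) = 3*√(-3 + 1)/2 = 3*√(-2)/2 = 3*(I*√2)/2 = 3*I*√2/2)
p(l, d(-11)) - s = 3*I*√2/2 - 1*(-12252) = 3*I*√2/2 + 12252 = 12252 + 3*I*√2/2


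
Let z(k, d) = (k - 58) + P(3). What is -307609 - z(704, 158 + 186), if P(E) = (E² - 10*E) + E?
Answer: -308237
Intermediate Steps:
P(E) = E² - 9*E
z(k, d) = -76 + k (z(k, d) = (k - 58) + 3*(-9 + 3) = (-58 + k) + 3*(-6) = (-58 + k) - 18 = -76 + k)
-307609 - z(704, 158 + 186) = -307609 - (-76 + 704) = -307609 - 1*628 = -307609 - 628 = -308237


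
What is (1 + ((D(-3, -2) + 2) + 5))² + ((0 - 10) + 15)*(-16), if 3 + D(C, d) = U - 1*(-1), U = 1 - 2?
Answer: -55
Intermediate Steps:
U = -1
D(C, d) = -3 (D(C, d) = -3 + (-1 - 1*(-1)) = -3 + (-1 + 1) = -3 + 0 = -3)
(1 + ((D(-3, -2) + 2) + 5))² + ((0 - 10) + 15)*(-16) = (1 + ((-3 + 2) + 5))² + ((0 - 10) + 15)*(-16) = (1 + (-1 + 5))² + (-10 + 15)*(-16) = (1 + 4)² + 5*(-16) = 5² - 80 = 25 - 80 = -55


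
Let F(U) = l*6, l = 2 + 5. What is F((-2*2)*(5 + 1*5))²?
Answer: 1764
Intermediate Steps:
l = 7
F(U) = 42 (F(U) = 7*6 = 42)
F((-2*2)*(5 + 1*5))² = 42² = 1764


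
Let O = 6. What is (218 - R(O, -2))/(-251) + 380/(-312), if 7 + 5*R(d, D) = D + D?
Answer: -205103/97890 ≈ -2.0952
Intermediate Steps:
R(d, D) = -7/5 + 2*D/5 (R(d, D) = -7/5 + (D + D)/5 = -7/5 + (2*D)/5 = -7/5 + 2*D/5)
(218 - R(O, -2))/(-251) + 380/(-312) = (218 - (-7/5 + (⅖)*(-2)))/(-251) + 380/(-312) = (218 - (-7/5 - ⅘))*(-1/251) + 380*(-1/312) = (218 - 1*(-11/5))*(-1/251) - 95/78 = (218 + 11/5)*(-1/251) - 95/78 = (1101/5)*(-1/251) - 95/78 = -1101/1255 - 95/78 = -205103/97890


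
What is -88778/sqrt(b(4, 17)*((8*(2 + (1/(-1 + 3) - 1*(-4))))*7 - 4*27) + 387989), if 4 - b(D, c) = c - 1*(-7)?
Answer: -88778*sqrt(42541)/127623 ≈ -143.48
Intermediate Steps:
b(D, c) = -3 - c (b(D, c) = 4 - (c - 1*(-7)) = 4 - (c + 7) = 4 - (7 + c) = 4 + (-7 - c) = -3 - c)
-88778/sqrt(b(4, 17)*((8*(2 + (1/(-1 + 3) - 1*(-4))))*7 - 4*27) + 387989) = -88778/sqrt((-3 - 1*17)*((8*(2 + (1/(-1 + 3) - 1*(-4))))*7 - 4*27) + 387989) = -88778/sqrt((-3 - 17)*((8*(2 + (1/2 + 4)))*7 - 108) + 387989) = -88778/sqrt(-20*((8*(2 + (1/2 + 4)))*7 - 108) + 387989) = -88778/sqrt(-20*((8*(2 + 9/2))*7 - 108) + 387989) = -88778/sqrt(-20*((8*(13/2))*7 - 108) + 387989) = -88778/sqrt(-20*(52*7 - 108) + 387989) = -88778/sqrt(-20*(364 - 108) + 387989) = -88778/sqrt(-20*256 + 387989) = -88778/sqrt(-5120 + 387989) = -88778*sqrt(42541)/127623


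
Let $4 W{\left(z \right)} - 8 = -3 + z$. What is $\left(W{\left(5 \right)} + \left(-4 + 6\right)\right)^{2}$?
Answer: $\frac{81}{4} \approx 20.25$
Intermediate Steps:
$W{\left(z \right)} = \frac{5}{4} + \frac{z}{4}$ ($W{\left(z \right)} = 2 + \frac{-3 + z}{4} = 2 + \left(- \frac{3}{4} + \frac{z}{4}\right) = \frac{5}{4} + \frac{z}{4}$)
$\left(W{\left(5 \right)} + \left(-4 + 6\right)\right)^{2} = \left(\left(\frac{5}{4} + \frac{1}{4} \cdot 5\right) + \left(-4 + 6\right)\right)^{2} = \left(\left(\frac{5}{4} + \frac{5}{4}\right) + 2\right)^{2} = \left(\frac{5}{2} + 2\right)^{2} = \left(\frac{9}{2}\right)^{2} = \frac{81}{4}$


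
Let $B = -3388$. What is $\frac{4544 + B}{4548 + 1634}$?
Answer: $\frac{578}{3091} \approx 0.18699$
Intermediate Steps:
$\frac{4544 + B}{4548 + 1634} = \frac{4544 - 3388}{4548 + 1634} = \frac{1156}{6182} = 1156 \cdot \frac{1}{6182} = \frac{578}{3091}$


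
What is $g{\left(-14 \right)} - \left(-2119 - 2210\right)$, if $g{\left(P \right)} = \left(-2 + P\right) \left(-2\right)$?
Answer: $4361$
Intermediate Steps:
$g{\left(P \right)} = 4 - 2 P$
$g{\left(-14 \right)} - \left(-2119 - 2210\right) = \left(4 - -28\right) - \left(-2119 - 2210\right) = \left(4 + 28\right) - \left(-2119 - 2210\right) = 32 - -4329 = 32 + 4329 = 4361$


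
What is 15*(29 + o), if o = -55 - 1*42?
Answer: -1020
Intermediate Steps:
o = -97 (o = -55 - 42 = -97)
15*(29 + o) = 15*(29 - 97) = 15*(-68) = -1020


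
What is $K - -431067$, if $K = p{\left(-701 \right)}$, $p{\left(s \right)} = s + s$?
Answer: $429665$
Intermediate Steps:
$p{\left(s \right)} = 2 s$
$K = -1402$ ($K = 2 \left(-701\right) = -1402$)
$K - -431067 = -1402 - -431067 = -1402 + 431067 = 429665$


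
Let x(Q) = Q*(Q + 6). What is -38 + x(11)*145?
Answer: 27077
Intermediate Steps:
x(Q) = Q*(6 + Q)
-38 + x(11)*145 = -38 + (11*(6 + 11))*145 = -38 + (11*17)*145 = -38 + 187*145 = -38 + 27115 = 27077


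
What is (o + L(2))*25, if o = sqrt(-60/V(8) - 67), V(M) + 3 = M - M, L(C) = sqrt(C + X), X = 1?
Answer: 25*sqrt(3) + 25*I*sqrt(47) ≈ 43.301 + 171.39*I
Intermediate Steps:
L(C) = sqrt(1 + C) (L(C) = sqrt(C + 1) = sqrt(1 + C))
V(M) = -3 (V(M) = -3 + (M - M) = -3 + 0 = -3)
o = I*sqrt(47) (o = sqrt(-60/(-3) - 67) = sqrt(-60*(-1/3) - 67) = sqrt(20 - 67) = sqrt(-47) = I*sqrt(47) ≈ 6.8557*I)
(o + L(2))*25 = (I*sqrt(47) + sqrt(1 + 2))*25 = (I*sqrt(47) + sqrt(3))*25 = (sqrt(3) + I*sqrt(47))*25 = 25*sqrt(3) + 25*I*sqrt(47)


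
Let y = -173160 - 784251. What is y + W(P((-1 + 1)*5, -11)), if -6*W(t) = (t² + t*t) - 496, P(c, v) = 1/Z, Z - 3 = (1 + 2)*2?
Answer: -232630786/243 ≈ -9.5733e+5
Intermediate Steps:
y = -957411
Z = 9 (Z = 3 + (1 + 2)*2 = 3 + 3*2 = 3 + 6 = 9)
P(c, v) = ⅑ (P(c, v) = 1/9 = ⅑)
W(t) = 248/3 - t²/3 (W(t) = -((t² + t*t) - 496)/6 = -((t² + t²) - 496)/6 = -(2*t² - 496)/6 = -(-496 + 2*t²)/6 = 248/3 - t²/3)
y + W(P((-1 + 1)*5, -11)) = -957411 + (248/3 - (⅑)²/3) = -957411 + (248/3 - ⅓*1/81) = -957411 + (248/3 - 1/243) = -957411 + 20087/243 = -232630786/243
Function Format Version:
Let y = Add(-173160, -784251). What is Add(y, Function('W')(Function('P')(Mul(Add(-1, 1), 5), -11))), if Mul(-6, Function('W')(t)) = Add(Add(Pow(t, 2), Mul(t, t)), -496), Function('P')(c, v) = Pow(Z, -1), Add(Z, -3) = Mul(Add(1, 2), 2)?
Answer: Rational(-232630786, 243) ≈ -9.5733e+5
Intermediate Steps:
y = -957411
Z = 9 (Z = Add(3, Mul(Add(1, 2), 2)) = Add(3, Mul(3, 2)) = Add(3, 6) = 9)
Function('P')(c, v) = Rational(1, 9) (Function('P')(c, v) = Pow(9, -1) = Rational(1, 9))
Function('W')(t) = Add(Rational(248, 3), Mul(Rational(-1, 3), Pow(t, 2))) (Function('W')(t) = Mul(Rational(-1, 6), Add(Add(Pow(t, 2), Mul(t, t)), -496)) = Mul(Rational(-1, 6), Add(Add(Pow(t, 2), Pow(t, 2)), -496)) = Mul(Rational(-1, 6), Add(Mul(2, Pow(t, 2)), -496)) = Mul(Rational(-1, 6), Add(-496, Mul(2, Pow(t, 2)))) = Add(Rational(248, 3), Mul(Rational(-1, 3), Pow(t, 2))))
Add(y, Function('W')(Function('P')(Mul(Add(-1, 1), 5), -11))) = Add(-957411, Add(Rational(248, 3), Mul(Rational(-1, 3), Pow(Rational(1, 9), 2)))) = Add(-957411, Add(Rational(248, 3), Mul(Rational(-1, 3), Rational(1, 81)))) = Add(-957411, Add(Rational(248, 3), Rational(-1, 243))) = Add(-957411, Rational(20087, 243)) = Rational(-232630786, 243)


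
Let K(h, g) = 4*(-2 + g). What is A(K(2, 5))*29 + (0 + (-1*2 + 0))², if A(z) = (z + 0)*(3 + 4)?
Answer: 2440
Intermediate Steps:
K(h, g) = -8 + 4*g
A(z) = 7*z (A(z) = z*7 = 7*z)
A(K(2, 5))*29 + (0 + (-1*2 + 0))² = (7*(-8 + 4*5))*29 + (0 + (-1*2 + 0))² = (7*(-8 + 20))*29 + (0 + (-2 + 0))² = (7*12)*29 + (0 - 2)² = 84*29 + (-2)² = 2436 + 4 = 2440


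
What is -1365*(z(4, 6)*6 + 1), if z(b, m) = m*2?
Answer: -99645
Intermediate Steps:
z(b, m) = 2*m
-1365*(z(4, 6)*6 + 1) = -1365*((2*6)*6 + 1) = -1365*(12*6 + 1) = -1365*(72 + 1) = -1365*73 = -99645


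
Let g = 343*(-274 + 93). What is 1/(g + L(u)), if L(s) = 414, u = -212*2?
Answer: -1/61669 ≈ -1.6216e-5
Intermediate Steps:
u = -424
g = -62083 (g = 343*(-181) = -62083)
1/(g + L(u)) = 1/(-62083 + 414) = 1/(-61669) = -1/61669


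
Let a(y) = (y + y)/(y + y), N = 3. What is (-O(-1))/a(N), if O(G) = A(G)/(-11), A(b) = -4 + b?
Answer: -5/11 ≈ -0.45455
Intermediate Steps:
a(y) = 1 (a(y) = (2*y)/((2*y)) = (2*y)*(1/(2*y)) = 1)
O(G) = 4/11 - G/11 (O(G) = (-4 + G)/(-11) = (-4 + G)*(-1/11) = 4/11 - G/11)
(-O(-1))/a(N) = -(4/11 - 1/11*(-1))/1 = -(4/11 + 1/11)*1 = -1*5/11*1 = -5/11*1 = -5/11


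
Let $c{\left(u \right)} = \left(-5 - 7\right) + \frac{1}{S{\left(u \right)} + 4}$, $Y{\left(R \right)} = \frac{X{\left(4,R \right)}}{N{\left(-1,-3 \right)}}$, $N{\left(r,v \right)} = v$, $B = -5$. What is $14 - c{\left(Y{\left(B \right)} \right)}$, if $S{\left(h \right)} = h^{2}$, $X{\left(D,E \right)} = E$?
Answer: $\frac{1577}{61} \approx 25.852$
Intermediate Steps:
$Y{\left(R \right)} = - \frac{R}{3}$ ($Y{\left(R \right)} = \frac{R}{-3} = R \left(- \frac{1}{3}\right) = - \frac{R}{3}$)
$c{\left(u \right)} = -12 + \frac{1}{4 + u^{2}}$ ($c{\left(u \right)} = \left(-5 - 7\right) + \frac{1}{u^{2} + 4} = -12 + \frac{1}{4 + u^{2}}$)
$14 - c{\left(Y{\left(B \right)} \right)} = 14 - \frac{-47 - 12 \left(\left(- \frac{1}{3}\right) \left(-5\right)\right)^{2}}{4 + \left(\left(- \frac{1}{3}\right) \left(-5\right)\right)^{2}} = 14 - \frac{-47 - 12 \left(\frac{5}{3}\right)^{2}}{4 + \left(\frac{5}{3}\right)^{2}} = 14 - \frac{-47 - \frac{100}{3}}{4 + \frac{25}{9}} = 14 - \frac{-47 - \frac{100}{3}}{\frac{61}{9}} = 14 - \frac{9}{61} \left(- \frac{241}{3}\right) = 14 - - \frac{723}{61} = 14 + \frac{723}{61} = \frac{1577}{61}$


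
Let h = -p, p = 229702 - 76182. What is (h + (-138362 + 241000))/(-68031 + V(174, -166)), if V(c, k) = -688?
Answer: 50882/68719 ≈ 0.74044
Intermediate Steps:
p = 153520
h = -153520 (h = -1*153520 = -153520)
(h + (-138362 + 241000))/(-68031 + V(174, -166)) = (-153520 + (-138362 + 241000))/(-68031 - 688) = (-153520 + 102638)/(-68719) = -50882*(-1/68719) = 50882/68719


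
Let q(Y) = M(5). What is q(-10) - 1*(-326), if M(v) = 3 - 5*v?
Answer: 304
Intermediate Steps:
q(Y) = -22 (q(Y) = 3 - 5*5 = 3 - 25 = -22)
q(-10) - 1*(-326) = -22 - 1*(-326) = -22 + 326 = 304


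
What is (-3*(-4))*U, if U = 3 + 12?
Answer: 180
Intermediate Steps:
U = 15
(-3*(-4))*U = -3*(-4)*15 = 12*15 = 180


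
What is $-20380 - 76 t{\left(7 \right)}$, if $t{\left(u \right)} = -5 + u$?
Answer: $-20532$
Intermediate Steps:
$-20380 - 76 t{\left(7 \right)} = -20380 - 76 \left(-5 + 7\right) = -20380 - 152 = -20532$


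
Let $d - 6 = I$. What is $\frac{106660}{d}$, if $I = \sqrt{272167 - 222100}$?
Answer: $- \frac{213320}{16677} + \frac{106660 \sqrt{5563}}{16677} \approx 464.23$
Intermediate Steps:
$I = 3 \sqrt{5563}$ ($I = \sqrt{50067} = 3 \sqrt{5563} \approx 223.76$)
$d = 6 + 3 \sqrt{5563} \approx 229.76$
$\frac{106660}{d} = \frac{106660}{6 + 3 \sqrt{5563}}$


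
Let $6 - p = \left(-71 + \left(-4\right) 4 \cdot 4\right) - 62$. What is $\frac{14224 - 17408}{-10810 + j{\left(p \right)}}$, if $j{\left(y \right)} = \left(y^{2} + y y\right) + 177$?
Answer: $- \frac{3184}{71785} \approx -0.044355$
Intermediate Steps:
$p = 203$ ($p = 6 - \left(\left(-71 + \left(-4\right) 4 \cdot 4\right) - 62\right) = 6 - \left(\left(-71 - 64\right) - 62\right) = 6 - \left(-135 - 62\right) = 6 - -197 = 6 + 197 = 203$)
$j{\left(y \right)} = 177 + 2 y^{2}$ ($j{\left(y \right)} = \left(y^{2} + y^{2}\right) + 177 = 2 y^{2} + 177 = 177 + 2 y^{2}$)
$\frac{14224 - 17408}{-10810 + j{\left(p \right)}} = \frac{14224 - 17408}{-10810 + \left(177 + 2 \cdot 203^{2}\right)} = - \frac{3184}{-10810 + \left(177 + 2 \cdot 41209\right)} = - \frac{3184}{-10810 + \left(177 + 82418\right)} = - \frac{3184}{-10810 + 82595} = - \frac{3184}{71785}$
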